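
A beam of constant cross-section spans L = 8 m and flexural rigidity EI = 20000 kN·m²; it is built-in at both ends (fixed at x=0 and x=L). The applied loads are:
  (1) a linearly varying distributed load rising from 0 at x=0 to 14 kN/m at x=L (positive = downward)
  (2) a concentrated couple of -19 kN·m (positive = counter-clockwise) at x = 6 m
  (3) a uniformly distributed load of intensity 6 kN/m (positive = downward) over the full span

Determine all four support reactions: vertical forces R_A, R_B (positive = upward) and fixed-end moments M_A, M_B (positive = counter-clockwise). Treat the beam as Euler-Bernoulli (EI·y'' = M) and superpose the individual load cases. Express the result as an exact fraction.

Load 1 — triangular load w₀=14 kN/m (0→w₀ over full span):
  R_A = 3w₀L/20 = 3·14·8/20 = 84/5 kN
  M_A = w₀L²/30 = 14·8²/30 = 448/15 kN·m
  R_B = 7w₀L/20 = 7·14·8/20 = 196/5 kN
  M_B = -w₀L²/20 = -14·8²/20 = -224/5 kN·m
Load 2 — applied couple M₀=-19 kN·m at a=6 m (b=L-a=2):
  R_A = 6M₀ab/L³ = 6·(-19)·6·2/8³ = -171/64 kN
  M_A = M₀b(2a-b)/L² = (-19)·2·(2·6-2)/8² = -95/16 kN·m
  R_B = -6M₀ab/L³ = -6·(-19)·6·2/8³ = 171/64 kN
  M_B = M₀a(2b-a)/L² = (-19)·6·(2·2-6)/8² = 57/16 kN·m
Load 3 — uniform load w=6 kN/m over full span:
  R_A = wL/2 = 6·8/2 = 24 kN
  M_A = wL²/12 = 6·8²/12 = 32 kN·m
  R_B = wL/2 = 6·8/2 = 24 kN
  M_B = -wL²/12 = -6·8²/12 = -32 kN·m
Superposition: R_A = 12201/320 kN, M_A = 13423/240 kN·m, R_B = 21079/320 kN, M_B = -5859/80 kN·m

R_A = 12201/320 kN, M_A = 13423/240 kN·m, R_B = 21079/320 kN, M_B = -5859/80 kN·m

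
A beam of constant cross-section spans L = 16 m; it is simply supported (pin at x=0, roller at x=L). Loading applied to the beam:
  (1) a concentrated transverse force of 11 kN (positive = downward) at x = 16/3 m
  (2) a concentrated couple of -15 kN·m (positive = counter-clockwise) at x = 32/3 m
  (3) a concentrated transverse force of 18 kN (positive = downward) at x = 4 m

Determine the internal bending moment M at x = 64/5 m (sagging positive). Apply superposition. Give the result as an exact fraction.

Load 1 — point force P=11 kN at a=16/3 m (b=L-a=32/3):
  M_1 = Pa(L-x)/L  [x>a] = 11·(16/3)·(16-(64/5))/16 = 176/15 kN·m
Load 2 — applied couple M₀=-15 kN·m at a=32/3 m (b=L-a=16/3):
  M_2 = M₀x/L - M₀  [x>a] = (-15)·(64/5)/16 - (-15) = 3 kN·m
Load 3 — point force P=18 kN at a=4 m (b=L-a=12):
  M_3 = Pa(L-x)/L  [x>a] = 18·4·(16-(64/5))/16 = 72/5 kN·m
Superposition: M = Σ M_i = 437/15 kN·m ≈ 29.133333 kN·m

M(64/5) = 437/15 kN·m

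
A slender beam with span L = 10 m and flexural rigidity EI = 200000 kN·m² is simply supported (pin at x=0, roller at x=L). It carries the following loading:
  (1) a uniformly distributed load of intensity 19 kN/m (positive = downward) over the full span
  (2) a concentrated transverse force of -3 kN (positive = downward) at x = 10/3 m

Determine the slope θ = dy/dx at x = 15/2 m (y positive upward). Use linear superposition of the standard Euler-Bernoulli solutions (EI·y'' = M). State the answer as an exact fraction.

θ(15/2) = 9203/3456000 rad

Load 1 — uniform load w=19 kN/m over full span:
  θ_1 = -w(L³-6Lx²+4x³)/(24EI) = -19·(10³-6·10·(15/2)²+4·(15/2)³)/(24·200000) = 209/76800 rad
Load 2 — point force P=-3 kN at a=10/3 m (b=L-a=20/3):
  θ_2 = -Pa(2L²-6Lx+3x²+a²)/(6LEI)  [x>a] = -(-3)·(10/3)·(2·10²-6·10·(15/2)+3·(15/2)²+(10/3)²)/(6·10·200000) = -101/1728000 rad
Superposition: θ = Σ θ_i = 9203/3456000 rad ≈ 0.002663 rad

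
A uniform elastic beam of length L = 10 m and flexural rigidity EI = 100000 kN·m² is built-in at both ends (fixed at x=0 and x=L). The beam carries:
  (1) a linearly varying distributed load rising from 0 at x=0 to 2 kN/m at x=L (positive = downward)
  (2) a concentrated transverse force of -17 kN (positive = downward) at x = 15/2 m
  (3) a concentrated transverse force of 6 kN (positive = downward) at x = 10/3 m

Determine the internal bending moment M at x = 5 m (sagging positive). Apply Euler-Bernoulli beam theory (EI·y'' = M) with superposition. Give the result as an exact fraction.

Load 1 — triangular load w₀=2 kN/m (0→w₀ over full span):
  M_1 = 3w₀Lx/20 - w₀L²/30 - w₀x³/(6L) = 3·2·10·5/20 - 2·10²/30 - 2·5³/(6·10) = 25/6 kN·m
Load 2 — point force P=-17 kN at a=15/2 m (b=L-a=5/2):
  M_2 = Pb²(3a+b)x/L³ - Pab²/L²  [x≤a] = (-17)·(5/2)²·(3·(15/2)+(5/2))·5/10³ - (-17)·(15/2)·(5/2)²/10² = -85/16 kN·m
Load 3 — point force P=6 kN at a=10/3 m (b=L-a=20/3):
  M_3 = Pa²(a+3b)(L-x)/L³ - Pa²b/L²  [x>a] = 6·(10/3)²·((10/3)+3·(20/3))·(10-5)/10³ - 6·(10/3)²·(20/3)/10² = 10/3 kN·m
Superposition: M = Σ M_i = 35/16 kN·m ≈ 2.187500 kN·m

M(5) = 35/16 kN·m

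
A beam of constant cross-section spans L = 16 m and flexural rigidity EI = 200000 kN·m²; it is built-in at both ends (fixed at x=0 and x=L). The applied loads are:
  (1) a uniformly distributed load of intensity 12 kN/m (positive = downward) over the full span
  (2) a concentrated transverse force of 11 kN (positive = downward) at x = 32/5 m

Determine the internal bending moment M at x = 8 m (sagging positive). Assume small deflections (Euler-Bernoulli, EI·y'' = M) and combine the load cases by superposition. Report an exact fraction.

Load 1 — uniform load w=12 kN/m over full span:
  M_1 = wLx/2 - wL²/12 - wx²/2 = 12·16·8/2 - 12·16²/12 - 12·8²/2 = 128 kN·m
Load 2 — point force P=11 kN at a=32/5 m (b=L-a=48/5):
  M_2 = Pa²(a+3b)(L-x)/L³ - Pa²b/L²  [x>a] = 11·(32/5)²·((32/5)+3·(48/5))·(16-8)/16³ - 11·(32/5)²·(48/5)/16² = 352/25 kN·m
Superposition: M = Σ M_i = 3552/25 kN·m ≈ 142.080000 kN·m

M(8) = 3552/25 kN·m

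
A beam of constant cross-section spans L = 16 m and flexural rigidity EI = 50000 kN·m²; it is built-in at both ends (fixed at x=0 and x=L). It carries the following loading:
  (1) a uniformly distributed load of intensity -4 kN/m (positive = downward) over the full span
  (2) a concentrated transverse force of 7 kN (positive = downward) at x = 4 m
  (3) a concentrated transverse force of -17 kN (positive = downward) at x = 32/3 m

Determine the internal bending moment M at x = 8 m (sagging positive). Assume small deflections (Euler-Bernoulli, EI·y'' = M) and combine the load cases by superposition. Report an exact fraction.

Load 1 — uniform load w=-4 kN/m over full span:
  M_1 = wLx/2 - wL²/12 - wx²/2 = (-4)·16·8/2 - (-4)·16²/12 - (-4)·8²/2 = -128/3 kN·m
Load 2 — point force P=7 kN at a=4 m (b=L-a=12):
  M_2 = Pa²(a+3b)(L-x)/L³ - Pa²b/L²  [x>a] = 7·4²·(4+3·12)·(16-8)/16³ - 7·4²·12/16² = 7/2 kN·m
Load 3 — point force P=-17 kN at a=32/3 m (b=L-a=16/3):
  M_3 = Pb²(3a+b)x/L³ - Pab²/L²  [x≤a] = (-17)·(16/3)²·(3·(32/3)+(16/3))·8/16³ - (-17)·(32/3)·(16/3)²/16² = -136/9 kN·m
Superposition: M = Σ M_i = -977/18 kN·m ≈ -54.277778 kN·m

M(8) = -977/18 kN·m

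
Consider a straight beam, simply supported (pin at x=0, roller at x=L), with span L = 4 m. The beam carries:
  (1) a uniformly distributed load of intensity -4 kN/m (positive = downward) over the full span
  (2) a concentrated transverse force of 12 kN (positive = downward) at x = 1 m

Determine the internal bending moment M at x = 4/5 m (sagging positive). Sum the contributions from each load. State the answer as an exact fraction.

Load 1 — uniform load w=-4 kN/m over full span:
  M_1 = wx(L-x)/2 = (-4)·(4/5)·(4-(4/5))/2 = -128/25 kN·m
Load 2 — point force P=12 kN at a=1 m (b=L-a=3):
  M_2 = Pbx/L  [x≤a] = 12·3·(4/5)/4 = 36/5 kN·m
Superposition: M = Σ M_i = 52/25 kN·m ≈ 2.080000 kN·m

M(4/5) = 52/25 kN·m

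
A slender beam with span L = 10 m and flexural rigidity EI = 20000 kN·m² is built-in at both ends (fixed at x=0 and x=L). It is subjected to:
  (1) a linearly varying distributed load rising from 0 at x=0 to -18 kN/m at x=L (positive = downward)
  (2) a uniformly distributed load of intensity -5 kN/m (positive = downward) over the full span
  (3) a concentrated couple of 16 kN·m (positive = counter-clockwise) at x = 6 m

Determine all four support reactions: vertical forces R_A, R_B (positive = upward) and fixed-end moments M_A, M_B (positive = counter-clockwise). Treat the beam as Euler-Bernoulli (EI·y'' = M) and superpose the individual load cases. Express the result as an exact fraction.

Load 1 — triangular load w₀=-18 kN/m (0→w₀ over full span):
  R_A = 3w₀L/20 = 3·(-18)·10/20 = -27 kN
  M_A = w₀L²/30 = (-18)·10²/30 = -60 kN·m
  R_B = 7w₀L/20 = 7·(-18)·10/20 = -63 kN
  M_B = -w₀L²/20 = -(-18)·10²/20 = 90 kN·m
Load 2 — uniform load w=-5 kN/m over full span:
  R_A = wL/2 = (-5)·10/2 = -25 kN
  M_A = wL²/12 = (-5)·10²/12 = -125/3 kN·m
  R_B = wL/2 = (-5)·10/2 = -25 kN
  M_B = -wL²/12 = -(-5)·10²/12 = 125/3 kN·m
Load 3 — applied couple M₀=16 kN·m at a=6 m (b=L-a=4):
  R_A = 6M₀ab/L³ = 6·16·6·4/10³ = 288/125 kN
  M_A = M₀b(2a-b)/L² = 16·4·(2·6-4)/10² = 128/25 kN·m
  R_B = -6M₀ab/L³ = -6·16·6·4/10³ = -288/125 kN
  M_B = M₀a(2b-a)/L² = 16·6·(2·4-6)/10² = 48/25 kN·m
Superposition: R_A = -6212/125 kN, M_A = -7241/75 kN·m, R_B = -11288/125 kN, M_B = 10019/75 kN·m

R_A = -6212/125 kN, M_A = -7241/75 kN·m, R_B = -11288/125 kN, M_B = 10019/75 kN·m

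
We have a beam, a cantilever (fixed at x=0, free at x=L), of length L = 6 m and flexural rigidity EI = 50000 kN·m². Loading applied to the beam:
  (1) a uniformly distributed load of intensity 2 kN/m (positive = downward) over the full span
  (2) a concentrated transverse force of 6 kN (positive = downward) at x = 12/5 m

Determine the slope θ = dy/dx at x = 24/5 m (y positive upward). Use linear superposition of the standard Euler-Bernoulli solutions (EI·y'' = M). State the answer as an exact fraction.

θ(24/5) = -693/390625 rad

Load 1 — uniform load w=2 kN/m over full span:
  θ_1 = -wx(x²-3Lx+3L²)/(6EI) = -2·(24/5)·((24/5)²-3·6·(24/5)+3·6²)/(6·50000) = -558/390625 rad
Load 2 — point force P=6 kN at a=12/5 m (b=L-a=18/5):
  θ_2 = -Pa²/(2EI)  [x>a] = -6·(12/5)²/(2·50000) = -27/78125 rad
Superposition: θ = Σ θ_i = -693/390625 rad ≈ -0.001774 rad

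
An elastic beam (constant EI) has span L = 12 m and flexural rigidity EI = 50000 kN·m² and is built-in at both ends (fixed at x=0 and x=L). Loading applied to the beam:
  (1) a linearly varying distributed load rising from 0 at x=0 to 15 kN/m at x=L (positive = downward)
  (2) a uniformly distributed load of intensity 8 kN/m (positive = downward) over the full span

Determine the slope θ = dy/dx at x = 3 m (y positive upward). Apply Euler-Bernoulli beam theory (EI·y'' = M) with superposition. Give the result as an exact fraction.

θ(3) = -1323/320000 rad

Load 1 — triangular load w₀=15 kN/m (0→w₀ over full span):
  θ_1 = -w₀(2x(L-x)(L-2x)(x+2L)+x²(L-x)²)/(120LEI) = -15·(2·3·(12-3)·(12-2·3)·(3+2·12)+3²·(12-3)²)/(120·12·50000) = -3159/1600000 rad
Load 2 — uniform load w=8 kN/m over full span:
  θ_2 = -wx(L-x)(L-2x)/(12EI) = -8·3·(12-3)·(12-2·3)/(12·50000) = -27/12500 rad
Superposition: θ = Σ θ_i = -1323/320000 rad ≈ -0.004134 rad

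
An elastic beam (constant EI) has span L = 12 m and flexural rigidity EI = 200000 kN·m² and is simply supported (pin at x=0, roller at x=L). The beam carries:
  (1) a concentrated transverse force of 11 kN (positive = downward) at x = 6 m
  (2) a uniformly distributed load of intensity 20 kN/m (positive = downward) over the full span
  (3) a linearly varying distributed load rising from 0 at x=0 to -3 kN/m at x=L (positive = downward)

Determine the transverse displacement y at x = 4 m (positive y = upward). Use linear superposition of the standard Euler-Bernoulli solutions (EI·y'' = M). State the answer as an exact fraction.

Load 1 — point force P=11 kN at a=6 m (b=L-a=6):
  y_1 = -Pbx(L²-b²-x²)/(6LEI)  [x≤a] = -11·6·4·(12²-6²-4²)/(6·12·200000) = -253/150000 m
Load 2 — uniform load w=20 kN/m over full span:
  y_2 = -wx(L³-2Lx²+x³)/(24EI) = -20·4·(12³-2·12·4²+4³)/(24·200000) = -44/1875 m
Load 3 — triangular load w₀=-3 kN/m (0→w₀ over full span):
  y_3 = -w₀x(7L⁴-10L²x²+3x⁴)/(360LEI) = -(-3)·4·(7·12⁴-10·12²·4²+3·4⁴)/(360·12·200000) = 16/9375 m
Superposition: y = Σ y_i = -3517/150000 m ≈ -0.023447 m

y(4) = -3517/150000 m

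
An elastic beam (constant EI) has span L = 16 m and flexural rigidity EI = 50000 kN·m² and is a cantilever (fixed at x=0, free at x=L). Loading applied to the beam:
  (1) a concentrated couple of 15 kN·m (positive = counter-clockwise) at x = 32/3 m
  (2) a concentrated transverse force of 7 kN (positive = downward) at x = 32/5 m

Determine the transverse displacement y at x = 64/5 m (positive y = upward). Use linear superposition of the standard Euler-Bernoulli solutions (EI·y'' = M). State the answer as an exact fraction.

Load 1 — applied couple M₀=15 kN·m at a=32/3 m (b=L-a=16/3):
  y_1 = M₀a(2x-a)/(2EI)  [x>a] = 15·(32/3)·(2·(64/5)-(32/3))/(2·50000) = 224/9375 m
Load 2 — point force P=7 kN at a=32/5 m (b=L-a=48/5):
  y_2 = -Pa²(3x-a)/(6EI)  [x>a] = -7·(32/5)²·(3·(64/5)-(32/5))/(6·50000) = -7168/234375 m
Superposition: y = Σ y_i = -1568/234375 m ≈ -0.006690 m

y(64/5) = -1568/234375 m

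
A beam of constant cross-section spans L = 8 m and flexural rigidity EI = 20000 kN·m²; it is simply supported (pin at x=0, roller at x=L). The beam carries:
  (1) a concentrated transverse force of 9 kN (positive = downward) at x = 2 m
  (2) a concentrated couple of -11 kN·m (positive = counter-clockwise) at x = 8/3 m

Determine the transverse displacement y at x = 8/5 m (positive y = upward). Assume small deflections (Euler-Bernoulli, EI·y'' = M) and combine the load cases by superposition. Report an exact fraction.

y(8/5) = -15343/5625000 m

Load 1 — point force P=9 kN at a=2 m (b=L-a=6):
  y_1 = -Pbx(L²-b²-x²)/(6LEI)  [x≤a] = -9·6·(8/5)·(8²-6²-(8/5)²)/(6·8·20000) = -1431/625000 m
Load 2 — applied couple M₀=-11 kN·m at a=8/3 m (b=L-a=16/3):
  y_2 = (M₀x³/(6L)+C₁x)/EI  [x≤a] with C₁=M₀(3b²-L²)/(6L)=-44/9 = ((-11)·(8/5)³/(6·8)+(-44/9)·(8/5))/20000 = -308/703125 m
Superposition: y = Σ y_i = -15343/5625000 m ≈ -0.002728 m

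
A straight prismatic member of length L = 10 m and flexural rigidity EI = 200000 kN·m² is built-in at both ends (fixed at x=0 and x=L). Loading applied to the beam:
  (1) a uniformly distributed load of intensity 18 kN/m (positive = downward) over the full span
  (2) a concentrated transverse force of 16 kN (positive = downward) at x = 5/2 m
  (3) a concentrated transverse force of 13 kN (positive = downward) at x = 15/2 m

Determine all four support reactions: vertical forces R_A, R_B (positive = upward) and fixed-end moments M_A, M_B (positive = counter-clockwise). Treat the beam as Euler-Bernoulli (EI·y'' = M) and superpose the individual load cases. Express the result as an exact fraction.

R_A = 3377/32 kN, M_A = 5715/32 kN·m, R_B = 3311/32 kN, M_B = -5625/32 kN·m

Load 1 — uniform load w=18 kN/m over full span:
  R_A = wL/2 = 18·10/2 = 90 kN
  M_A = wL²/12 = 18·10²/12 = 150 kN·m
  R_B = wL/2 = 18·10/2 = 90 kN
  M_B = -wL²/12 = -18·10²/12 = -150 kN·m
Load 2 — point force P=16 kN at a=5/2 m (b=L-a=15/2):
  R_A = Pb²(3a+b)/L³ = 16·(15/2)²·(3·(5/2)+(15/2))/10³ = 27/2 kN
  M_A = Pab²/L² = 16·(5/2)·(15/2)²/10² = 45/2 kN·m
  R_B = Pa²(a+3b)/L³ = 16·(5/2)²·((5/2)+3·(15/2))/10³ = 5/2 kN
  M_B = -Pa²b/L² = -16·(5/2)²·(15/2)/10² = -15/2 kN·m
Load 3 — point force P=13 kN at a=15/2 m (b=L-a=5/2):
  R_A = Pb²(3a+b)/L³ = 13·(5/2)²·(3·(15/2)+(5/2))/10³ = 65/32 kN
  M_A = Pab²/L² = 13·(15/2)·(5/2)²/10² = 195/32 kN·m
  R_B = Pa²(a+3b)/L³ = 13·(15/2)²·((15/2)+3·(5/2))/10³ = 351/32 kN
  M_B = -Pa²b/L² = -13·(15/2)²·(5/2)/10² = -585/32 kN·m
Superposition: R_A = 3377/32 kN, M_A = 5715/32 kN·m, R_B = 3311/32 kN, M_B = -5625/32 kN·m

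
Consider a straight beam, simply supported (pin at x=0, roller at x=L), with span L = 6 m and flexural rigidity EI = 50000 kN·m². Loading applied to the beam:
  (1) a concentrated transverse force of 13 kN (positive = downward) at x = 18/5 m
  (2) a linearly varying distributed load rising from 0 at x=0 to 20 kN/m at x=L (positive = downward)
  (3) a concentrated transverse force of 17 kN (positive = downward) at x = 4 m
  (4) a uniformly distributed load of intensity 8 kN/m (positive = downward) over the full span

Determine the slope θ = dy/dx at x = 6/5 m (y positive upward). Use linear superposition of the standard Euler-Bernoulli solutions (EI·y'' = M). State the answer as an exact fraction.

Load 1 — point force P=13 kN at a=18/5 m (b=L-a=12/5):
  θ_1 = -Pb(L²-b²-3x²)/(6LEI)  [x≤a] = -13·(12/5)·(6²-(12/5)²-3·(6/5)²)/(6·6·50000) = -351/781250 rad
Load 2 — triangular load w₀=20 kN/m (0→w₀ over full span):
  θ_2 = -w₀(7L⁴-30L²x²+15x⁴)/(360LEI) = -20·(7·6⁴-30·6²·(6/5)²+15·(6/5)⁴)/(360·6·50000) = -546/390625 rad
Load 3 — point force P=17 kN at a=4 m (b=L-a=2):
  θ_3 = -Pb(L²-b²-3x²)/(6LEI)  [x≤a] = -17·2·(6²-2²-3·(6/5)²)/(6·6·50000) = -2941/5625000 rad
Load 4 — uniform load w=8 kN/m over full span:
  θ_4 = -w(L³-6Lx²+4x³)/(24EI) = -8·(6³-6·6·(6/5)²+4·(6/5)³)/(24·50000) = -891/781250 rad
Superposition: θ = Σ θ_i = -98729/28125000 rad ≈ -0.003510 rad

θ(6/5) = -98729/28125000 rad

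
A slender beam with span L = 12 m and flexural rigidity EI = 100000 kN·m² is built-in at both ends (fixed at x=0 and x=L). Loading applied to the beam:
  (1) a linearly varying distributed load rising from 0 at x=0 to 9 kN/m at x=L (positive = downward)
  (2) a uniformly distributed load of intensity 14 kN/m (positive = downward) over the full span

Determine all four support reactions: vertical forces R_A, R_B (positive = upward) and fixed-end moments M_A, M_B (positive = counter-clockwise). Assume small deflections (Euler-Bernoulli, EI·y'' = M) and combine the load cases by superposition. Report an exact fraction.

R_A = 501/5 kN, M_A = 1056/5 kN·m, R_B = 609/5 kN, M_B = -1164/5 kN·m

Load 1 — triangular load w₀=9 kN/m (0→w₀ over full span):
  R_A = 3w₀L/20 = 3·9·12/20 = 81/5 kN
  M_A = w₀L²/30 = 9·12²/30 = 216/5 kN·m
  R_B = 7w₀L/20 = 7·9·12/20 = 189/5 kN
  M_B = -w₀L²/20 = -9·12²/20 = -324/5 kN·m
Load 2 — uniform load w=14 kN/m over full span:
  R_A = wL/2 = 14·12/2 = 84 kN
  M_A = wL²/12 = 14·12²/12 = 168 kN·m
  R_B = wL/2 = 14·12/2 = 84 kN
  M_B = -wL²/12 = -14·12²/12 = -168 kN·m
Superposition: R_A = 501/5 kN, M_A = 1056/5 kN·m, R_B = 609/5 kN, M_B = -1164/5 kN·m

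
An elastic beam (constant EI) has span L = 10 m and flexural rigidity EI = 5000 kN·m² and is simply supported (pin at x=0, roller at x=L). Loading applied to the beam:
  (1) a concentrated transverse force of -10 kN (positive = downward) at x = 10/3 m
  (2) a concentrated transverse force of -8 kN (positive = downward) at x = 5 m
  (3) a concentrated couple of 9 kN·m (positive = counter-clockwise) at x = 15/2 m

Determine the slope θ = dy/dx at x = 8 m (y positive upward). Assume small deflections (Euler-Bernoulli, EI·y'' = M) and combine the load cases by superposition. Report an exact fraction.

Load 1 — point force P=-10 kN at a=10/3 m (b=L-a=20/3):
  θ_1 = -Pa(2L²-6Lx+3x²+a²)/(6LEI)  [x>a] = -(-10)·(10/3)·(2·10²-6·10·8+3·8²+(10/3)²)/(6·10·5000) = -173/20250 rad
Load 2 — point force P=-8 kN at a=5 m (b=L-a=5):
  θ_2 = -Pa(2L²-6Lx+3x²+a²)/(6LEI)  [x>a] = -(-8)·5·(2·10²-6·10·8+3·8²+5²)/(6·10·5000) = -21/2500 rad
Load 3 — applied couple M₀=9 kN·m at a=15/2 m (b=L-a=5/2):
  θ_3 = (M₀x²/(2L)-M₀(x-a)+C₁)/EI  [x>a] with C₁=M₀(3b²-L²)/(6L)=-195/16 = (9·8²/(2·10)-9·(8-(15/2))+(-195/16))/5000 = 969/400000 rad
Superposition: θ = Σ θ_i = -470471/32400000 rad ≈ -0.014521 rad

θ(8) = -470471/32400000 rad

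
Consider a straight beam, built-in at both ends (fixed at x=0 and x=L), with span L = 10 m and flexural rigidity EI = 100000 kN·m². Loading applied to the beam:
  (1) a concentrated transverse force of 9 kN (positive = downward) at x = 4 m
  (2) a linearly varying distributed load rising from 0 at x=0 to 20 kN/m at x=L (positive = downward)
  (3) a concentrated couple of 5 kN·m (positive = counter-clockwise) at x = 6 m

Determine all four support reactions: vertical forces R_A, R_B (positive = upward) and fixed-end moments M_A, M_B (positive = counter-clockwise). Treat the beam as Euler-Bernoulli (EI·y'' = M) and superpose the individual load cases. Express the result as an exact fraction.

Load 1 — point force P=9 kN at a=4 m (b=L-a=6):
  R_A = Pb²(3a+b)/L³ = 9·6²·(3·4+6)/10³ = 729/125 kN
  M_A = Pab²/L² = 9·4·6²/10² = 324/25 kN·m
  R_B = Pa²(a+3b)/L³ = 9·4²·(4+3·6)/10³ = 396/125 kN
  M_B = -Pa²b/L² = -9·4²·6/10² = -216/25 kN·m
Load 2 — triangular load w₀=20 kN/m (0→w₀ over full span):
  R_A = 3w₀L/20 = 3·20·10/20 = 30 kN
  M_A = w₀L²/30 = 20·10²/30 = 200/3 kN·m
  R_B = 7w₀L/20 = 7·20·10/20 = 70 kN
  M_B = -w₀L²/20 = -20·10²/20 = -100 kN·m
Load 3 — applied couple M₀=5 kN·m at a=6 m (b=L-a=4):
  R_A = 6M₀ab/L³ = 6·5·6·4/10³ = 18/25 kN
  M_A = M₀b(2a-b)/L² = 5·4·(2·6-4)/10² = 8/5 kN·m
  R_B = -6M₀ab/L³ = -6·5·6·4/10³ = -18/25 kN
  M_B = M₀a(2b-a)/L² = 5·6·(2·4-6)/10² = 3/5 kN·m
Superposition: R_A = 4569/125 kN, M_A = 6092/75 kN·m, R_B = 9056/125 kN, M_B = -2701/25 kN·m

R_A = 4569/125 kN, M_A = 6092/75 kN·m, R_B = 9056/125 kN, M_B = -2701/25 kN·m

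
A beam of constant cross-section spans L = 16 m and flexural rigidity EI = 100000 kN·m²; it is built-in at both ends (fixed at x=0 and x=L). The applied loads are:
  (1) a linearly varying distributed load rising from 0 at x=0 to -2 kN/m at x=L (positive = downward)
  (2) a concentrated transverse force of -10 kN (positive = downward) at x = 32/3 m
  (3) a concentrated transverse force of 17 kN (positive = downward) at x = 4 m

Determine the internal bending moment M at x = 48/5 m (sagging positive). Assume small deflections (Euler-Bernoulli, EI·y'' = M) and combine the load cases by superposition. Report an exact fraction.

M(48/5) = -261473/13500 kN·m

Load 1 — triangular load w₀=-2 kN/m (0→w₀ over full span):
  M_1 = 3w₀Lx/20 - w₀L²/30 - w₀x³/(6L) = 3·(-2)·16·(48/5)/20 - (-2)·16²/30 - (-2)·(48/5)³/(6·16) = -3968/375 kN·m
Load 2 — point force P=-10 kN at a=32/3 m (b=L-a=16/3):
  M_2 = Pb²(3a+b)x/L³ - Pab²/L²  [x≤a] = (-10)·(16/3)²·(3·(32/3)+(16/3))·(48/5)/16³ - (-10)·(32/3)·(16/3)²/16² = -352/27 kN·m
Load 3 — point force P=17 kN at a=4 m (b=L-a=12):
  M_3 = Pa²(a+3b)(L-x)/L³ - Pa²b/L²  [x>a] = 17·4²·(4+3·12)·(16-(48/5))/16³ - 17·4²·12/16² = 17/4 kN·m
Superposition: M = Σ M_i = -261473/13500 kN·m ≈ -19.368370 kN·m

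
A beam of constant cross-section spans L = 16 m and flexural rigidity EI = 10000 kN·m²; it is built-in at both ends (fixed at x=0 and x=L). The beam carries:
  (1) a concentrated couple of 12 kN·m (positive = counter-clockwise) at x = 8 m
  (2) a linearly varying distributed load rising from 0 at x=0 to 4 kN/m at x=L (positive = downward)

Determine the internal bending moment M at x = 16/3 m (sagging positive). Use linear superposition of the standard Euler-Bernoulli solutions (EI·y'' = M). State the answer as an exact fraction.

M(16/3) = 5567/405 kN·m

Load 1 — applied couple M₀=12 kN·m at a=8 m (b=L-a=8):
  M_1 = R_Ax - M_A  [x≤a] with R_A=9/8, M_A=3 = (9/8)·(16/3) - 3 = 3 kN·m
Load 2 — triangular load w₀=4 kN/m (0→w₀ over full span):
  M_2 = 3w₀Lx/20 - w₀L²/30 - w₀x³/(6L) = 3·4·16·(16/3)/20 - 4·16²/30 - 4·(16/3)³/(6·16) = 4352/405 kN·m
Superposition: M = Σ M_i = 5567/405 kN·m ≈ 13.745679 kN·m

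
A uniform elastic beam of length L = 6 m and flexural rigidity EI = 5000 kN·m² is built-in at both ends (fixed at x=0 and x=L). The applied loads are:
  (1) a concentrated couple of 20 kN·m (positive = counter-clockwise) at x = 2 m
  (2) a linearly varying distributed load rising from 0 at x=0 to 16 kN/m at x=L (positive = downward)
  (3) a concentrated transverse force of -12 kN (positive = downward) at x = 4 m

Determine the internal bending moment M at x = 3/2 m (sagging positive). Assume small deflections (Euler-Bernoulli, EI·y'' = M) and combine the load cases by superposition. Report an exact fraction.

M(3/2) = 247/30 kN·m

Load 1 — applied couple M₀=20 kN·m at a=2 m (b=L-a=4):
  M_1 = R_Ax - M_A  [x≤a] with R_A=40/9, M_A=0 = (40/9)·(3/2) - 0 = 20/3 kN·m
Load 2 — triangular load w₀=16 kN/m (0→w₀ over full span):
  M_2 = 3w₀Lx/20 - w₀L²/30 - w₀x³/(6L) = 3·16·6·(3/2)/20 - 16·6²/30 - 16·(3/2)³/(6·6) = 9/10 kN·m
Load 3 — point force P=-12 kN at a=4 m (b=L-a=2):
  M_3 = Pb²(3a+b)x/L³ - Pab²/L²  [x≤a] = (-12)·2²·(3·4+2)·(3/2)/6³ - (-12)·4·2²/6² = 2/3 kN·m
Superposition: M = Σ M_i = 247/30 kN·m ≈ 8.233333 kN·m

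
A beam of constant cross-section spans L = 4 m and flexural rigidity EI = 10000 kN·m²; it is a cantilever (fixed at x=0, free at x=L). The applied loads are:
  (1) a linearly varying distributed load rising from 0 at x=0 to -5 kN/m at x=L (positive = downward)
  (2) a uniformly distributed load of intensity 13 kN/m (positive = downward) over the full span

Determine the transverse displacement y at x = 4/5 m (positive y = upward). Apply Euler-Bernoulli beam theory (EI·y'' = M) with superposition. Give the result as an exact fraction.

Load 1 — triangular load w₀=-5 kN/m (0→w₀ over full span):
  y_1 = (w₀Lx³/12-w₀L²x²/6-w₀x⁵/(120L))/EI = ((-5)·4·(4/5)³/12-(-5)·4²·(4/5)²/6-(-5)·(4/5)⁵/(120·4))/10000 = 4502/5859375 m
Load 2 — uniform load w=13 kN/m over full span:
  y_2 = -wx²(x²-4Lx+6L²)/(24EI) = -13·(4/5)²·((4/5)²-4·4·(4/5)+6·4²)/(24·10000) = -3406/1171875 m
Superposition: y = Σ y_i = -4176/1953125 m ≈ -0.002138 m

y(4/5) = -4176/1953125 m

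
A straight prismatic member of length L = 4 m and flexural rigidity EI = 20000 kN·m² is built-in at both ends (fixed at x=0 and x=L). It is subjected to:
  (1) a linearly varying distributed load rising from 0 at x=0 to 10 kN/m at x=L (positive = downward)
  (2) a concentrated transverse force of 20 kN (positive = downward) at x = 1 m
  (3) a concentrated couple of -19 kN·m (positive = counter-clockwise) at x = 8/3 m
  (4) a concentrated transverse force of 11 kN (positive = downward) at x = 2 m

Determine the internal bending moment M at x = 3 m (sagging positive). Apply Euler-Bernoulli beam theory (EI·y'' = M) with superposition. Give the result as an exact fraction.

M(3) = 57/8 kN·m

Load 1 — triangular load w₀=10 kN/m (0→w₀ over full span):
  M_1 = 3w₀Lx/20 - w₀L²/30 - w₀x³/(6L) = 3·10·4·3/20 - 10·4²/30 - 10·3³/(6·4) = 17/12 kN·m
Load 2 — point force P=20 kN at a=1 m (b=L-a=3):
  M_2 = Pa²(a+3b)(L-x)/L³ - Pa²b/L²  [x>a] = 20·1²·(1+3·3)·(4-3)/4³ - 20·1²·3/4² = -5/8 kN·m
Load 3 — applied couple M₀=-19 kN·m at a=8/3 m (b=L-a=4/3):
  M_3 = R_Ax - M_A - M₀  [x>a] with R_A=-19/3, M_A=-19/3 = (-19/3)·3 - (-19/3) - (-19) = 19/3 kN·m
Load 4 — point force P=11 kN at a=2 m (b=L-a=2):
  M_4 = Pa²(a+3b)(L-x)/L³ - Pa²b/L²  [x>a] = 11·2²·(2+3·2)·(4-3)/4³ - 11·2²·2/4² = 0 kN·m
Superposition: M = Σ M_i = 57/8 kN·m ≈ 7.125000 kN·m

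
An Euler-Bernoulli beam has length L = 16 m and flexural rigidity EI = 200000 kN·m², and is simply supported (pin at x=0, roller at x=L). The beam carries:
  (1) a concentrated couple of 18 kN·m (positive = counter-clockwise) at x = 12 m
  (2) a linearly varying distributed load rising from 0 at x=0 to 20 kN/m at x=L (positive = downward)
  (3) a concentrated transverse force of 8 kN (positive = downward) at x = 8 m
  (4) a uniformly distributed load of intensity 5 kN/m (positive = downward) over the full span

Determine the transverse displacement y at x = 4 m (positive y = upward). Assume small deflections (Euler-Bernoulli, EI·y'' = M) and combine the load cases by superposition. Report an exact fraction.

Load 1 — applied couple M₀=18 kN·m at a=12 m (b=L-a=4):
  y_1 = (M₀x³/(6L)+C₁x)/EI  [x≤a] with C₁=M₀(3b²-L²)/(6L)=-39 = (18·4³/(6·16)+(-39)·4)/200000 = -9/12500 m
Load 2 — triangular load w₀=20 kN/m (0→w₀ over full span):
  y_2 = -w₀x(7L⁴-10L²x²+3x⁴)/(360LEI) = -20·4·(7·16⁴-10·16²·4²+3·4⁴)/(360·16·200000) = -109/3750 m
Load 3 — point force P=8 kN at a=8 m (b=L-a=8):
  y_3 = -Pbx(L²-b²-x²)/(6LEI)  [x≤a] = -8·8·4·(16²-8²-4²)/(6·16·200000) = -22/9375 m
Load 4 — uniform load w=5 kN/m over full span:
  y_4 = -wx(L³-2Lx²+x³)/(24EI) = -5·4·(16³-2·16·4²+4³)/(24·200000) = -19/1250 m
Superposition: y = Σ y_i = -71/1500 m ≈ -0.047333 m

y(4) = -71/1500 m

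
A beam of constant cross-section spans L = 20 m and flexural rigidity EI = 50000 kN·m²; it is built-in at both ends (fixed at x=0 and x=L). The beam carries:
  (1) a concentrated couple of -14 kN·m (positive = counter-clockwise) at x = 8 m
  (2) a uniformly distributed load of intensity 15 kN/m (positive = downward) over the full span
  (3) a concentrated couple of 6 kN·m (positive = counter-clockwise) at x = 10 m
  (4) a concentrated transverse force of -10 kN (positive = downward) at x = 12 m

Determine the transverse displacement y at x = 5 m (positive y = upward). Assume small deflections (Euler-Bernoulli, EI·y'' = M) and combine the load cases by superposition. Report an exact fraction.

y(5) = -403/6000 m

Load 1 — applied couple M₀=-14 kN·m at a=8 m (b=L-a=12):
  y_1 = (R_Ax³/6 - M_Ax²/2)/EI  [x≤a] with R_A=-126/125, M_A=-42/25 = ((-126/125)·5³/6 - (-42/25)·5²/2)/50000 = 0 m
Load 2 — uniform load w=15 kN/m over full span:
  y_2 = -wx²(L-x)²/(24EI) = -15·5²·(20-5)²/(24·50000) = -9/128 m
Load 3 — applied couple M₀=6 kN·m at a=10 m (b=L-a=10):
  y_3 = (R_Ax³/6 - M_Ax²/2)/EI  [x≤a] with R_A=9/20, M_A=3/2 = ((9/20)·5³/6 - (3/2)·5²/2)/50000 = -3/16000 m
Load 4 — point force P=-10 kN at a=12 m (b=L-a=8):
  y_4 = -Pb²x²(3aL-(3a+b)x)/(6L³EI)  [x≤a] = -(-10)·8²·5²·(3·12·20-(3·12+8)·5)/(6·20³·50000) = 1/300 m
Superposition: y = Σ y_i = -403/6000 m ≈ -0.067167 m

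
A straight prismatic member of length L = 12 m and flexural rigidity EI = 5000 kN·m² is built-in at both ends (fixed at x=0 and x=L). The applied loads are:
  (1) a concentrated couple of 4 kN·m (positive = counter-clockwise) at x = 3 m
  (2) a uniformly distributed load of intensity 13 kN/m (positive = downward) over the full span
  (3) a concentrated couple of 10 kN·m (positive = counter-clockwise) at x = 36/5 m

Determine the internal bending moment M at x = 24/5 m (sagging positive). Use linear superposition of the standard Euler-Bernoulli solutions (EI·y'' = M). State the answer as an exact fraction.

Load 1 — applied couple M₀=4 kN·m at a=3 m (b=L-a=9):
  M_1 = R_Ax - M_A - M₀  [x>a] with R_A=3/8, M_A=-3/4 = (3/8)·(24/5) - (-3/4) - 4 = -29/20 kN·m
Load 2 — uniform load w=13 kN/m over full span:
  M_2 = wLx/2 - wL²/12 - wx²/2 = 13·12·(24/5)/2 - 13·12²/12 - 13·(24/5)²/2 = 1716/25 kN·m
Load 3 — applied couple M₀=10 kN·m at a=36/5 m (b=L-a=24/5):
  M_3 = R_Ax - M_A  [x≤a] with R_A=6/5, M_A=16/5 = (6/5)·(24/5) - (16/5) = 64/25 kN·m
Superposition: M = Σ M_i = 279/4 kN·m ≈ 69.750000 kN·m

M(24/5) = 279/4 kN·m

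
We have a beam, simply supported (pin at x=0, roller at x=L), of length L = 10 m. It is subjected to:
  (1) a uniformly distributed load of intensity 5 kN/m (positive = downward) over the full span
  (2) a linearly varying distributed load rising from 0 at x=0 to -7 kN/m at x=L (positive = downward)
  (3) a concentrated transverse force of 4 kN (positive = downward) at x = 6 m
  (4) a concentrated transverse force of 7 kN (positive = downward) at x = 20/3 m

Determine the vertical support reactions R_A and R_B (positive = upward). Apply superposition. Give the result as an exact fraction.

R_A = 259/15 kN, R_B = 131/15 kN

Load 1 — uniform load w=5 kN/m over full span:
  R_A = wL/2 = 5·10/2 = 25 kN
  R_B = wL/2 = 5·10/2 = 25 kN
Load 2 — triangular load w₀=-7 kN/m (0→w₀ over full span):
  R_A = w₀L/6 = (-7)·10/6 = -35/3 kN
  R_B = w₀L/3 = (-7)·10/3 = -70/3 kN
Load 3 — point force P=4 kN at a=6 m (b=L-a=4):
  R_A = Pb/L = 4·4/10 = 8/5 kN
  R_B = Pa/L = 4·6/10 = 12/5 kN
Load 4 — point force P=7 kN at a=20/3 m (b=L-a=10/3):
  R_A = Pb/L = 7·(10/3)/10 = 7/3 kN
  R_B = Pa/L = 7·(20/3)/10 = 14/3 kN
Superposition: R_A = 259/15 kN, R_B = 131/15 kN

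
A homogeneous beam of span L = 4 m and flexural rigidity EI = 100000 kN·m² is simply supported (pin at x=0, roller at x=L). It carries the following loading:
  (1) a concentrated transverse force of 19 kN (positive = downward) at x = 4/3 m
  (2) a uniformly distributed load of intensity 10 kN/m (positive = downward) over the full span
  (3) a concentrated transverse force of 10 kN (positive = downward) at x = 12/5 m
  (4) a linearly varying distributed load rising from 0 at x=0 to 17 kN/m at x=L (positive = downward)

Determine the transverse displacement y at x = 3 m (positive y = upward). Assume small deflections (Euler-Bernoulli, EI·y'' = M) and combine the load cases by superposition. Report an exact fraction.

Load 1 — point force P=19 kN at a=4/3 m (b=L-a=8/3):
  y_1 = -Pa(L-x)(2Lx-a²-x²)/(6LEI)  [x>a] = -19·(4/3)·(4-3)·(2·4·3-(4/3)²-3²)/(6·4·100000) = -2261/16200000 m
Load 2 — uniform load w=10 kN/m over full span:
  y_2 = -wx(L³-2Lx²+x³)/(24EI) = -10·3·(4³-2·4·3²+3³)/(24·100000) = -19/80000 m
Load 3 — point force P=10 kN at a=12/5 m (b=L-a=8/5):
  y_3 = -Pa(L-x)(2Lx-a²-x²)/(6LEI)  [x>a] = -10·(12/5)·(4-3)·(2·4·3-(12/5)²-3²)/(6·4·100000) = -231/2500000 m
Load 4 — triangular load w₀=17 kN/m (0→w₀ over full span):
  y_4 = -w₀x(7L⁴-10L²x²+3x⁴)/(360LEI) = -17·3·(7·4⁴-10·4²·3²+3·3⁴)/(360·4·100000) = -2023/9600000 m
Superposition: y = Σ y_i = -4407677/6480000000 m ≈ -0.000680 m

y(3) = -4407677/6480000000 m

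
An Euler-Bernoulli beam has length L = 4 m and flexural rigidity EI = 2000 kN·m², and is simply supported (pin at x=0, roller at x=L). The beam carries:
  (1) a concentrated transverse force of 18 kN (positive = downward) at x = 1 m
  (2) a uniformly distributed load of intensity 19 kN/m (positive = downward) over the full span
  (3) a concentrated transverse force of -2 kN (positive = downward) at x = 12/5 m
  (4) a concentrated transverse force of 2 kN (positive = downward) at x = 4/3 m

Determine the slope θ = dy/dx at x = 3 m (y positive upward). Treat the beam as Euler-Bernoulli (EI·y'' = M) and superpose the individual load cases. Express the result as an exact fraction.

θ(3) = 883553/40500000 rad

Load 1 — point force P=18 kN at a=1 m (b=L-a=3):
  θ_1 = -Pa(2L²-6Lx+3x²+a²)/(6LEI)  [x>a] = -18·1·(2·4²-6·4·3+3·3²+1²)/(6·4·2000) = 9/2000 rad
Load 2 — uniform load w=19 kN/m over full span:
  θ_2 = -w(L³-6Lx²+4x³)/(24EI) = -19·(4³-6·4·3²+4·3³)/(24·2000) = 209/12000 rad
Load 3 — point force P=-2 kN at a=12/5 m (b=L-a=8/5):
  θ_3 = -Pa(2L²-6Lx+3x²+a²)/(6LEI)  [x>a] = -(-2)·(12/5)·(2·4²-6·4·3+3·3²+(12/5)²)/(6·4·2000) = -181/250000 rad
Load 4 — point force P=2 kN at a=4/3 m (b=L-a=8/3):
  θ_4 = -Pa(2L²-6Lx+3x²+a²)/(6LEI)  [x>a] = -2·(4/3)·(2·4²-6·4·3+3·3²+(4/3)²)/(6·4·2000) = 101/162000 rad
Superposition: θ = Σ θ_i = 883553/40500000 rad ≈ 0.021816 rad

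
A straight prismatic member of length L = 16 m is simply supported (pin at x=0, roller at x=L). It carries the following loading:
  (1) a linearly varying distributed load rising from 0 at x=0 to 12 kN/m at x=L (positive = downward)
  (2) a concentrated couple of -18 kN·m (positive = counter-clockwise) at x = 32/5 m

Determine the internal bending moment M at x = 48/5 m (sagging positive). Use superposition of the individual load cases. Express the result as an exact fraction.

M(48/5) = 25476/125 kN·m

Load 1 — triangular load w₀=12 kN/m (0→w₀ over full span):
  M_1 = w₀Lx/6 - w₀x³/(6L) = 12·16·(48/5)/6 - 12·(48/5)³/(6·16) = 24576/125 kN·m
Load 2 — applied couple M₀=-18 kN·m at a=32/5 m (b=L-a=48/5):
  M_2 = M₀x/L - M₀  [x>a] = (-18)·(48/5)/16 - (-18) = 36/5 kN·m
Superposition: M = Σ M_i = 25476/125 kN·m ≈ 203.808000 kN·m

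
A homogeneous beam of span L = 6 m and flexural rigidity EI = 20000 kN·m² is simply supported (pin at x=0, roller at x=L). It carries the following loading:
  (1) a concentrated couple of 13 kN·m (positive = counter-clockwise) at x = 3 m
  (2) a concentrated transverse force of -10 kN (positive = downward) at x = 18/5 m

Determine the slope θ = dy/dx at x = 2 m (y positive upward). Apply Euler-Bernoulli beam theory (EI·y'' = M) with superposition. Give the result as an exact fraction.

θ(2) = 3973/6000000 rad

Load 1 — applied couple M₀=13 kN·m at a=3 m (b=L-a=3):
  θ_1 = (M₀x²/(2L)+C₁)/EI  [x≤a] with C₁=M₀(3b²-L²)/(6L)=-13/4 = (13·2²/(2·6)+(-13/4))/20000 = 13/240000 rad
Load 2 — point force P=-10 kN at a=18/5 m (b=L-a=12/5):
  θ_2 = -Pb(L²-b²-3x²)/(6LEI)  [x≤a] = -(-10)·(12/5)·(6²-(12/5)²-3·2²)/(6·6·20000) = 19/31250 rad
Superposition: θ = Σ θ_i = 3973/6000000 rad ≈ 0.000662 rad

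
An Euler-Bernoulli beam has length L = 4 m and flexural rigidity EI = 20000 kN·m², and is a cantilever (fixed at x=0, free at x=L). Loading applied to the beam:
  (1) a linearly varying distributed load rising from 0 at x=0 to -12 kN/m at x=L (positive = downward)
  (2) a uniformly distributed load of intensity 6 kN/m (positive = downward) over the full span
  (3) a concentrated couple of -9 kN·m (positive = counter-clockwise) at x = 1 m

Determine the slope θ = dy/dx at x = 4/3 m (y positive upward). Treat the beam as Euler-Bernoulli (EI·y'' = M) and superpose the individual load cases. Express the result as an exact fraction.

Load 1 — triangular load w₀=-12 kN/m (0→w₀ over full span):
  θ_1 = (w₀Lx²/4-w₀L²x/3-w₀x⁴/(24L))/EI = ((-12)·4·(4/3)²/4-(-12)·4²·(4/3)/3-(-12)·(4/3)⁴/(24·4))/20000 = 163/50625 rad
Load 2 — uniform load w=6 kN/m over full span:
  θ_2 = -wx(x²-3Lx+3L²)/(6EI) = -6·(4/3)·((4/3)²-3·4·(4/3)+3·4²)/(6·20000) = -38/16875 rad
Load 3 — applied couple M₀=-9 kN·m at a=1 m (b=L-a=3):
  θ_3 = M₀a/EI  [x>a] = (-9)·1/20000 = -9/20000 rad
Superposition: θ = Σ θ_i = 839/1620000 rad ≈ 0.000518 rad

θ(4/3) = 839/1620000 rad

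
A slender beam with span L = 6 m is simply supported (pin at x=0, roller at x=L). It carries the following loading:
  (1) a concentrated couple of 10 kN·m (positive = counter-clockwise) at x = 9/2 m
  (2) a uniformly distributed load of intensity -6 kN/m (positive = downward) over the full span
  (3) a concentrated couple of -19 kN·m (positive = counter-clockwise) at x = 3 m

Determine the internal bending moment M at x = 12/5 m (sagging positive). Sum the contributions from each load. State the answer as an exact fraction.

M(12/5) = -738/25 kN·m

Load 1 — applied couple M₀=10 kN·m at a=9/2 m (b=L-a=3/2):
  M_1 = M₀x/L  [x≤a] = 10·(12/5)/6 = 4 kN·m
Load 2 — uniform load w=-6 kN/m over full span:
  M_2 = wx(L-x)/2 = (-6)·(12/5)·(6-(12/5))/2 = -648/25 kN·m
Load 3 — applied couple M₀=-19 kN·m at a=3 m (b=L-a=3):
  M_3 = M₀x/L  [x≤a] = (-19)·(12/5)/6 = -38/5 kN·m
Superposition: M = Σ M_i = -738/25 kN·m ≈ -29.520000 kN·m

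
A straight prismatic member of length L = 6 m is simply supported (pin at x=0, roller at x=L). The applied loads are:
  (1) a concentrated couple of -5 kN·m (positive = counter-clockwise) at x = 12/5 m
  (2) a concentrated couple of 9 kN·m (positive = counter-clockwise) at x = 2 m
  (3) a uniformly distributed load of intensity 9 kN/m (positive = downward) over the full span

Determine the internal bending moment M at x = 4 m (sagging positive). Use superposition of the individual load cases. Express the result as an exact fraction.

M(4) = 104/3 kN·m

Load 1 — applied couple M₀=-5 kN·m at a=12/5 m (b=L-a=18/5):
  M_1 = M₀x/L - M₀  [x>a] = (-5)·4/6 - (-5) = 5/3 kN·m
Load 2 — applied couple M₀=9 kN·m at a=2 m (b=L-a=4):
  M_2 = M₀x/L - M₀  [x>a] = 9·4/6 - 9 = -3 kN·m
Load 3 — uniform load w=9 kN/m over full span:
  M_3 = wx(L-x)/2 = 9·4·(6-4)/2 = 36 kN·m
Superposition: M = Σ M_i = 104/3 kN·m ≈ 34.666667 kN·m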